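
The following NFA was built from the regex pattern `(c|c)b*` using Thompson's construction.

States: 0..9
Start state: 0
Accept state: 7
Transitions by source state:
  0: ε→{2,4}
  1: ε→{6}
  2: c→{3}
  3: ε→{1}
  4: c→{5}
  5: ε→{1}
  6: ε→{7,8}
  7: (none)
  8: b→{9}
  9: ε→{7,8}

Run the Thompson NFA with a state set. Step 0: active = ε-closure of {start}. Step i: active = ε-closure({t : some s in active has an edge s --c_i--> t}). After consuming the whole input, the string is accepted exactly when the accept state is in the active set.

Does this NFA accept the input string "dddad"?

initial (ε-close {0}): {0,2,4}
'd' @ 1: {}  — no active states
rest 'ddad' ignored (set empty)
end set {} — state 7 not in

Answer: REJECT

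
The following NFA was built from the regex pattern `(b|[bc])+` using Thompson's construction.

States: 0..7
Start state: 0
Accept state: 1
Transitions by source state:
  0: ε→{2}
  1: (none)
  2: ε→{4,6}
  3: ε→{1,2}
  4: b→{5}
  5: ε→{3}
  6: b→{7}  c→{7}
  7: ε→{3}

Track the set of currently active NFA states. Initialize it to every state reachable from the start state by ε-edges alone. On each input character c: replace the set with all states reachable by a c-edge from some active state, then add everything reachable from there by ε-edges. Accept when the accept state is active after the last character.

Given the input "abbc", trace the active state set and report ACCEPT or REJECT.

initial (ε-close {0}): {0,2,4,6}
'a' @ 1: {}  — state set empty
rest 'bbc' ignored (set empty)
end set {} — state 1 not in

Answer: REJECT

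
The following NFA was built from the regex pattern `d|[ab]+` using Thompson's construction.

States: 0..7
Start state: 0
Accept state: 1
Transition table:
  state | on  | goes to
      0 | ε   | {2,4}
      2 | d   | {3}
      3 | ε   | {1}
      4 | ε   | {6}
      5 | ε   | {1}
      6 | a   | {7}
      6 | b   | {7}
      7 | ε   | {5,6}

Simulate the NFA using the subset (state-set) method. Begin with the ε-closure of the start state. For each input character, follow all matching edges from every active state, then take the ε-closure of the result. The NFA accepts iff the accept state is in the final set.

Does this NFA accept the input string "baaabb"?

Answer: ACCEPT

Steps:
start: ε-closure({0}) = {0,2,4,6}
'b' @ 1: {1,5,6,7}  ✓accept
'a' @ 2: {1,5,6,7}  ✓accept
'a' @ 3: {1,5,6,7}  ✓accept
'a' @ 4: {1,5,6,7}  ✓accept
'b' @ 5: {1,5,6,7}  ✓accept
'b' @ 6: {1,5,6,7}  ✓accept
end set {1,5,6,7} — state 1 in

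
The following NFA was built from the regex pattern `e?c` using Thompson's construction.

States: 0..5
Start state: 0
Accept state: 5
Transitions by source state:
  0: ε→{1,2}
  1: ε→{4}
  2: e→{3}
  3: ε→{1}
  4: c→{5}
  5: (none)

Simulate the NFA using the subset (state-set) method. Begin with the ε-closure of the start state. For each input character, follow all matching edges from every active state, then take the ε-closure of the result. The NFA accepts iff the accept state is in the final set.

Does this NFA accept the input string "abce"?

Answer: REJECT

Derivation:
start: ε-closure({0}) = {0,1,2,4}
'a' @ 1: {}  — state set empty
rest 'bce' ignored (set empty)
end set {} — state 5 not in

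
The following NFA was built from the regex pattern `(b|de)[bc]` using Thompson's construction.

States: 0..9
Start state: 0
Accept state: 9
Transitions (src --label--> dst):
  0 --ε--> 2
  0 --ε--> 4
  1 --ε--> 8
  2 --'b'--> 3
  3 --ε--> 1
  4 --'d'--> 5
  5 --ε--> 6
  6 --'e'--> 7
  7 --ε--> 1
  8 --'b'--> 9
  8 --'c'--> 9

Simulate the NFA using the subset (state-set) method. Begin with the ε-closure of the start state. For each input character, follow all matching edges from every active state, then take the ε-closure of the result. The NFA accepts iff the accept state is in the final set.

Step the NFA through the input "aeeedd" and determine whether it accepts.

initial (ε-close {0}): {0,2,4}
'a' @ 1: {}  — no active states
rest 'eeedd' ignored (set empty)
after full input: {}  (accept=9 not in)

Answer: REJECT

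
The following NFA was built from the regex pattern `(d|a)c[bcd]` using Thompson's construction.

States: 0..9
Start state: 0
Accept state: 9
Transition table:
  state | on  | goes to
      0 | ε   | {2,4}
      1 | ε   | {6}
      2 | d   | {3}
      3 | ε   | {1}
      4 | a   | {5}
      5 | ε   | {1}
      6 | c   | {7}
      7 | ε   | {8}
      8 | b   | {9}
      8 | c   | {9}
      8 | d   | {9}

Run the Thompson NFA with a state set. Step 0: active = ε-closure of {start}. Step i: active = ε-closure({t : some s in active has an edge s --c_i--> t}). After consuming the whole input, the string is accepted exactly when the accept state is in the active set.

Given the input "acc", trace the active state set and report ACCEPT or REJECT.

Answer: ACCEPT

Trace:
initial (ε-close {0}): {0,2,4}
'a' @ 1: {1,5,6}
'c' @ 2: {7,8}
'c' @ 3: {9}  (accept∈set)
end set {9} — state 9 in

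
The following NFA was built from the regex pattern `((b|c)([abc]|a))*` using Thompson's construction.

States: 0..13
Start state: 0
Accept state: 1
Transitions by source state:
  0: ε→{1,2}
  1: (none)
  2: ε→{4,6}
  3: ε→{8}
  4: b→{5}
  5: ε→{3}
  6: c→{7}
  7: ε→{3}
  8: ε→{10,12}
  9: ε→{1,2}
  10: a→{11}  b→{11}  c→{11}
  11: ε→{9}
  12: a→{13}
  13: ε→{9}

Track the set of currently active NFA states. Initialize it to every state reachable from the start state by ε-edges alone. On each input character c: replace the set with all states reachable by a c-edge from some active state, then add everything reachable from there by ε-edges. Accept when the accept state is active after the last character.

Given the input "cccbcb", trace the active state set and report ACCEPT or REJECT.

Answer: ACCEPT

Steps:
S₀ = ε-closure({0}) = {0,1,2,4,6}
'c' @ 1: {3,7,8,10,12}
'c' @ 2: {1,2,4,6,9,11}  ✓accept
'c' @ 3: {3,7,8,10,12}
'b' @ 4: {1,2,4,6,9,11}  ✓accept
'c' @ 5: {3,7,8,10,12}
'b' @ 6: {1,2,4,6,9,11}  ✓accept
end set {1,2,4,6,9,11} — state 1 in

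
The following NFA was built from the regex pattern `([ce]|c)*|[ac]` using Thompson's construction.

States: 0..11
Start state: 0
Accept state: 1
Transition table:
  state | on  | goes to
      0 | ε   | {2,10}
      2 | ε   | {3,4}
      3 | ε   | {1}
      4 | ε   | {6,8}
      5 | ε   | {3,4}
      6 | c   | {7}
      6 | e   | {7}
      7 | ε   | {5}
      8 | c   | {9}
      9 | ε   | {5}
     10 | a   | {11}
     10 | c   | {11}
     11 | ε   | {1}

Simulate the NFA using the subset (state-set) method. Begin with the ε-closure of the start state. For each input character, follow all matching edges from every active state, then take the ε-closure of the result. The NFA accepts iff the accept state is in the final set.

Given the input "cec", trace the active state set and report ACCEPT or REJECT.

Answer: ACCEPT

Trace:
S₀ = ε-closure({0}) = {0,1,2,3,4,6,8,10}
'c' @ 1: {1,3,4,5,6,7,8,9,11}  [accepting]
'e' @ 2: {1,3,4,5,6,7,8}  [accepting]
'c' @ 3: {1,3,4,5,6,7,8,9}  [accepting]
end set {1,3,4,5,6,7,8,9} — state 1 in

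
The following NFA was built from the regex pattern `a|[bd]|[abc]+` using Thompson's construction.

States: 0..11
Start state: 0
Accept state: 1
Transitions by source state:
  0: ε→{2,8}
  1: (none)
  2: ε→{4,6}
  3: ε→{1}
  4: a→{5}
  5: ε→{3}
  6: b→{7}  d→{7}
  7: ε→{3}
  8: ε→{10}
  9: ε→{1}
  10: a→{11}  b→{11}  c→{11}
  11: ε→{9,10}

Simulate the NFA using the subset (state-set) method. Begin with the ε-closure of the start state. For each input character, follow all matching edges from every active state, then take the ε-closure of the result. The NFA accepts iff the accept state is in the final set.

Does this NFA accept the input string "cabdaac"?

start: ε-closure({0}) = {0,2,4,6,8,10}
'c' @ 1: {1,9,10,11}  (accept∈set)
'a' @ 2: {1,9,10,11}  (accept∈set)
'b' @ 3: {1,9,10,11}  (accept∈set)
'd' @ 4: {}  — no active states
rest 'aac' ignored (set empty)
final: {}; accept 1 not in set

Answer: REJECT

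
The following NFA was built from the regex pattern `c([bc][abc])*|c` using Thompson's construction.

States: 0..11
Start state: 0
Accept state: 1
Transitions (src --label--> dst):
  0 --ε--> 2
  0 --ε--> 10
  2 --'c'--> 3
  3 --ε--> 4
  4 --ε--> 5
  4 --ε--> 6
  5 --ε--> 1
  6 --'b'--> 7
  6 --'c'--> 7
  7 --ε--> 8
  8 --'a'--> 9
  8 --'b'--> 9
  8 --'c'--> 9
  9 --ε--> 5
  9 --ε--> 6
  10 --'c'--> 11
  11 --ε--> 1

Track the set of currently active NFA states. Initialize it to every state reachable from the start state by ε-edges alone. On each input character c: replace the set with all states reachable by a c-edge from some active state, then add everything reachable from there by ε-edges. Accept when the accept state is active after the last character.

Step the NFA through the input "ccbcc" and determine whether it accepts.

Answer: ACCEPT

Steps:
initial (ε-close {0}): {0,2,10}
'c' @ 1: {1,3,4,5,6,11}  (accept∈set)
'c' @ 2: {7,8}
'b' @ 3: {1,5,6,9}  (accept∈set)
'c' @ 4: {7,8}
'c' @ 5: {1,5,6,9}  (accept∈set)
end set {1,5,6,9} — state 1 in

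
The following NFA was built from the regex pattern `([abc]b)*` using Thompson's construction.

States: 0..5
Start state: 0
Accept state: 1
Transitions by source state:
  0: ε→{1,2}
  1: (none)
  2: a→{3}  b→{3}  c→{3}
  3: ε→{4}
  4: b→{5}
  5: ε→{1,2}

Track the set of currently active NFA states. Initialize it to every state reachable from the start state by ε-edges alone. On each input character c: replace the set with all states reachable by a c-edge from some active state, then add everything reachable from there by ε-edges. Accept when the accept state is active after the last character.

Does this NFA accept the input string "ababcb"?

Answer: ACCEPT

Trace:
initial (ε-close {0}): {0,1,2}
'a' @ 1: {3,4}
'b' @ 2: {1,2,5}  (accept∈set)
'a' @ 3: {3,4}
'b' @ 4: {1,2,5}  (accept∈set)
'c' @ 5: {3,4}
'b' @ 6: {1,2,5}  (accept∈set)
end set {1,2,5} — state 1 in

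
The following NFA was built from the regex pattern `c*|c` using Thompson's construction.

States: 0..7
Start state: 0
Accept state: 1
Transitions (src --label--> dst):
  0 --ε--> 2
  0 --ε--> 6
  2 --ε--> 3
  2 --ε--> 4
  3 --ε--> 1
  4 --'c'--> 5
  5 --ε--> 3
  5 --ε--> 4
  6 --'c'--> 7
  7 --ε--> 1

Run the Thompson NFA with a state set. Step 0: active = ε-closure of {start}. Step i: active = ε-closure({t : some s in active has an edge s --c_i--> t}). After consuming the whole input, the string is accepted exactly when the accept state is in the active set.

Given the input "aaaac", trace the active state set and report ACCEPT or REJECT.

start: ε-closure({0}) = {0,1,2,3,4,6}
'a' @ 1: {}  — no active states
rest 'aaac' ignored (set empty)
after full input: {}  (accept=1 not in)

Answer: REJECT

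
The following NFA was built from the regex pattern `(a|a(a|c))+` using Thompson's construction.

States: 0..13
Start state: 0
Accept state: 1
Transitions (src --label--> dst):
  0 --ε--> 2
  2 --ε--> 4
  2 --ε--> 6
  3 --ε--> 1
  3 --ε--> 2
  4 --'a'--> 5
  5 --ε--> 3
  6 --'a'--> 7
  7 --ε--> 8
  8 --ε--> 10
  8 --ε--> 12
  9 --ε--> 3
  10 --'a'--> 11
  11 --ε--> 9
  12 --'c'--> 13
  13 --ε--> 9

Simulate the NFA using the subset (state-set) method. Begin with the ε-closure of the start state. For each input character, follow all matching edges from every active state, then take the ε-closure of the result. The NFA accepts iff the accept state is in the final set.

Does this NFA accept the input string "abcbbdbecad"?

Answer: REJECT

Steps:
initial (ε-close {0}): {0,2,4,6}
'a' @ 1: {1,2,3,4,5,6,7,8,10,12}  [accepting]
'b' @ 2: {}  — dead — no transitions
rest 'cbbdbecad' ignored (set empty)
end set {} — state 1 not in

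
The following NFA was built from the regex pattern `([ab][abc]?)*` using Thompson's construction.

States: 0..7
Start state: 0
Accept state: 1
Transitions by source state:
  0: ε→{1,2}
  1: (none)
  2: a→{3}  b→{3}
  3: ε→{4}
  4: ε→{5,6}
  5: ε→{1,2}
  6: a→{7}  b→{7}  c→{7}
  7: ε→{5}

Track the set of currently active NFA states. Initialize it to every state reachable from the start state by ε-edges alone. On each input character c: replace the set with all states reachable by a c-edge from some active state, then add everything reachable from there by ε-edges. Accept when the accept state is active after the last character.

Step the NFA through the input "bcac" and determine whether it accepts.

initial (ε-close {0}): {0,1,2}
'b' @ 1: {1,2,3,4,5,6}  (accept∈set)
'c' @ 2: {1,2,5,7}  (accept∈set)
'a' @ 3: {1,2,3,4,5,6}  (accept∈set)
'c' @ 4: {1,2,5,7}  (accept∈set)
after full input: {1,2,5,7}  (accept=1 in)

Answer: ACCEPT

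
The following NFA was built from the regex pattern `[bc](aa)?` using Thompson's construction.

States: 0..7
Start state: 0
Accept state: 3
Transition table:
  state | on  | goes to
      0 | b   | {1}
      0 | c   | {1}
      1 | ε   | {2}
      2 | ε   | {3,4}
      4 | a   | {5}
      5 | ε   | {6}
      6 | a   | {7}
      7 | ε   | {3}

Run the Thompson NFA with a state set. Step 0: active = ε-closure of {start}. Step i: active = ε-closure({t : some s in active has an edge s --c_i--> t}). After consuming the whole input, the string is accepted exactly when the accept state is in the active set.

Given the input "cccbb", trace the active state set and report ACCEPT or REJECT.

Answer: REJECT

Derivation:
initial (ε-close {0}): {0}
'c' @ 1: {1,2,3,4}  (accept∈set)
'c' @ 2: {}  — dead — no transitions
rest 'cbb' ignored (set empty)
final: {}; accept 3 not in set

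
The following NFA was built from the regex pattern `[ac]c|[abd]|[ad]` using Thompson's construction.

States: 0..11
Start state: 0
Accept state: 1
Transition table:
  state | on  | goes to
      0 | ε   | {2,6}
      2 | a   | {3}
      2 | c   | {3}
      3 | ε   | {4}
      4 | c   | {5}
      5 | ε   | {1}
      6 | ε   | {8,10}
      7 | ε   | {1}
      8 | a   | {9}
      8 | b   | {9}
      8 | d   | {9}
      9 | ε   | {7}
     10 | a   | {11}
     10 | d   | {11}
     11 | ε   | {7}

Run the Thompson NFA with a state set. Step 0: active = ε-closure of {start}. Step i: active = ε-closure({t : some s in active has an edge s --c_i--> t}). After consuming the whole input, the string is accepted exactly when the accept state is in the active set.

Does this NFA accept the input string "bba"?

S₀ = ε-closure({0}) = {0,2,6,8,10}
'b' @ 1: {1,7,9}  [accepting]
'b' @ 2: {}  — no active states
rest 'a' ignored (set empty)
end set {} — state 1 not in

Answer: REJECT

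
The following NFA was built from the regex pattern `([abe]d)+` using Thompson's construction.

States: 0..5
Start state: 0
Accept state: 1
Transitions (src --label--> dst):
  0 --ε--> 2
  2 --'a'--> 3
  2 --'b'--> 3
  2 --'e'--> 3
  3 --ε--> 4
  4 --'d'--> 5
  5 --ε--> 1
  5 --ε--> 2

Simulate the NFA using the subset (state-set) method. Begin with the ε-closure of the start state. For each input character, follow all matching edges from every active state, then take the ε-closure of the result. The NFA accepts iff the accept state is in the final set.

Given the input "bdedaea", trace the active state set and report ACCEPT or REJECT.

start: ε-closure({0}) = {0,2}
'b' @ 1: {3,4}
'd' @ 2: {1,2,5}  ✓accept
'e' @ 3: {3,4}
'd' @ 4: {1,2,5}  ✓accept
'a' @ 5: {3,4}
'e' @ 6: {}  — no active states
rest 'a' ignored (set empty)
after full input: {}  (accept=1 not in)

Answer: REJECT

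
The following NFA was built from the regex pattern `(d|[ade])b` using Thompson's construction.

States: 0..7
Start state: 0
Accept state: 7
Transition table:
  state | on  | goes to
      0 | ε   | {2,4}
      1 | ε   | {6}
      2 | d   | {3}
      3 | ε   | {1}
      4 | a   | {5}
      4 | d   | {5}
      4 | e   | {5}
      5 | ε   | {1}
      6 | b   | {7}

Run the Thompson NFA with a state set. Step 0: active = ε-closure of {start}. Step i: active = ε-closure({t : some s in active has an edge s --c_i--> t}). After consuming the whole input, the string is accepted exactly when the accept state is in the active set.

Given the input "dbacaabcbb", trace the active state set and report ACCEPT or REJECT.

S₀ = ε-closure({0}) = {0,2,4}
'd' @ 1: {1,3,5,6}
'b' @ 2: {7}  (accept∈set)
'a' @ 3: {}  — no active states
rest 'caabcbb' ignored (set empty)
final: {}; accept 7 not in set

Answer: REJECT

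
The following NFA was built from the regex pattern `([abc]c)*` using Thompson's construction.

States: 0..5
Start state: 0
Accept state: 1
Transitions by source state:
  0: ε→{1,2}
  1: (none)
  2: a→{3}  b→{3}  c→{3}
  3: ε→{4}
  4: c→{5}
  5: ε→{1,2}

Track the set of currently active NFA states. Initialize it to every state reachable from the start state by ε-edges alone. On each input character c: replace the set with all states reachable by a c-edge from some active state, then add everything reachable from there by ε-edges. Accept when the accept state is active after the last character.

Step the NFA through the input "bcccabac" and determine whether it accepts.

start: ε-closure({0}) = {0,1,2}
'b' @ 1: {3,4}
'c' @ 2: {1,2,5}  ✓accept
'c' @ 3: {3,4}
'c' @ 4: {1,2,5}  ✓accept
'a' @ 5: {3,4}
'b' @ 6: {}  — dead — no transitions
rest 'ac' ignored (set empty)
end set {} — state 1 not in

Answer: REJECT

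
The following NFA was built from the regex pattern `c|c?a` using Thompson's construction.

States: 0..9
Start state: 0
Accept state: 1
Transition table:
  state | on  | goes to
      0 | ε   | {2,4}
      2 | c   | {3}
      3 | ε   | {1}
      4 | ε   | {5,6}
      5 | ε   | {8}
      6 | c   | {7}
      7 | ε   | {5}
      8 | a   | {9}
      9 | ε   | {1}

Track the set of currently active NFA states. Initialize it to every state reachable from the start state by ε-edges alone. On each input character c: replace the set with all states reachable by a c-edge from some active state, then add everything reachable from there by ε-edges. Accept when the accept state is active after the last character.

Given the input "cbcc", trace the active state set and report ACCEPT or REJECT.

S₀ = ε-closure({0}) = {0,2,4,5,6,8}
'c' @ 1: {1,3,5,7,8}  (accept∈set)
'b' @ 2: {}  — dead — no transitions
rest 'cc' ignored (set empty)
after full input: {}  (accept=1 not in)

Answer: REJECT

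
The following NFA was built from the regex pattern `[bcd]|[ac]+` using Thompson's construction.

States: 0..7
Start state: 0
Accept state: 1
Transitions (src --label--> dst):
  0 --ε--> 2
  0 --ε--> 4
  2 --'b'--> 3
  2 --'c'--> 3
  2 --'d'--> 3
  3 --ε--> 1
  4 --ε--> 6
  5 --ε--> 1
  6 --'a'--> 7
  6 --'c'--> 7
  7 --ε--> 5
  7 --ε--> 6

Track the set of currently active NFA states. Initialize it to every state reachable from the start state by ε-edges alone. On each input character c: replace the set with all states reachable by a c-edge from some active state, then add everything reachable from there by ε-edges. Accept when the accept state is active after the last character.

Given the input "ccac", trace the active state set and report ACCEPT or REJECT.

S₀ = ε-closure({0}) = {0,2,4,6}
'c' @ 1: {1,3,5,6,7}  [accepting]
'c' @ 2: {1,5,6,7}  [accepting]
'a' @ 3: {1,5,6,7}  [accepting]
'c' @ 4: {1,5,6,7}  [accepting]
after full input: {1,5,6,7}  (accept=1 in)

Answer: ACCEPT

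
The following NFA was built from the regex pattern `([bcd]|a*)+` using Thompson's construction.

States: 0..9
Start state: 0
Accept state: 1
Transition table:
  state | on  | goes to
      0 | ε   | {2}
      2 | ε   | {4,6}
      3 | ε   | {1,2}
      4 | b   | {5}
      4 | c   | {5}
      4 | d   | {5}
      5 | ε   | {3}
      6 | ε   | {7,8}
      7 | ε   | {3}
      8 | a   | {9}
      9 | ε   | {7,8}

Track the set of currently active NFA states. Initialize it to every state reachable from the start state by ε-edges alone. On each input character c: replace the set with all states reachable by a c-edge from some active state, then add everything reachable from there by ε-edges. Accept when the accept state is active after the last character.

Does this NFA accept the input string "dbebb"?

Answer: REJECT

Derivation:
initial (ε-close {0}): {0,1,2,3,4,6,7,8}
'd' @ 1: {1,2,3,4,5,6,7,8}  ✓accept
'b' @ 2: {1,2,3,4,5,6,7,8}  ✓accept
'e' @ 3: {}  — dead — no transitions
rest 'bb' ignored (set empty)
after full input: {}  (accept=1 not in)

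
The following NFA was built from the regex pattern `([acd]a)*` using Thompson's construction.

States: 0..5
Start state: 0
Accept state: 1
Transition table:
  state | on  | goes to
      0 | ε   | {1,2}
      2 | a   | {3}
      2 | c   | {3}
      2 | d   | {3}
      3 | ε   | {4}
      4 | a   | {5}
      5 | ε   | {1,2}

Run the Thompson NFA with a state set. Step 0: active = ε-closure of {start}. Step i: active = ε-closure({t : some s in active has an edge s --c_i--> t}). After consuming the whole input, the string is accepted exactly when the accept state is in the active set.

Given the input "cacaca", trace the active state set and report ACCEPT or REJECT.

Answer: ACCEPT

Derivation:
S₀ = ε-closure({0}) = {0,1,2}
'c' @ 1: {3,4}
'a' @ 2: {1,2,5}  [accepting]
'c' @ 3: {3,4}
'a' @ 4: {1,2,5}  [accepting]
'c' @ 5: {3,4}
'a' @ 6: {1,2,5}  [accepting]
end set {1,2,5} — state 1 in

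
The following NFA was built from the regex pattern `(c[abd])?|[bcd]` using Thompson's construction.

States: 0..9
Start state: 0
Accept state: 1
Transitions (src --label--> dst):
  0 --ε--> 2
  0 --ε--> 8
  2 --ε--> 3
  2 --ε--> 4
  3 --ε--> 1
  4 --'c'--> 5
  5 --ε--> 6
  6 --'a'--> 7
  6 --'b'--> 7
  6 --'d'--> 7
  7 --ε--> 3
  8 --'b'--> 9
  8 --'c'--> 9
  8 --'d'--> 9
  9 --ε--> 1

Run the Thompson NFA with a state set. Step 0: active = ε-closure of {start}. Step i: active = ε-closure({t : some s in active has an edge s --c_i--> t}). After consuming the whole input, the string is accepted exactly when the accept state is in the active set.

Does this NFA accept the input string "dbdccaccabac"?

Answer: REJECT

Steps:
S₀ = ε-closure({0}) = {0,1,2,3,4,8}
'd' @ 1: {1,9}  (accept∈set)
'b' @ 2: {}  — dead — no transitions
rest 'dccaccabac' ignored (set empty)
end set {} — state 1 not in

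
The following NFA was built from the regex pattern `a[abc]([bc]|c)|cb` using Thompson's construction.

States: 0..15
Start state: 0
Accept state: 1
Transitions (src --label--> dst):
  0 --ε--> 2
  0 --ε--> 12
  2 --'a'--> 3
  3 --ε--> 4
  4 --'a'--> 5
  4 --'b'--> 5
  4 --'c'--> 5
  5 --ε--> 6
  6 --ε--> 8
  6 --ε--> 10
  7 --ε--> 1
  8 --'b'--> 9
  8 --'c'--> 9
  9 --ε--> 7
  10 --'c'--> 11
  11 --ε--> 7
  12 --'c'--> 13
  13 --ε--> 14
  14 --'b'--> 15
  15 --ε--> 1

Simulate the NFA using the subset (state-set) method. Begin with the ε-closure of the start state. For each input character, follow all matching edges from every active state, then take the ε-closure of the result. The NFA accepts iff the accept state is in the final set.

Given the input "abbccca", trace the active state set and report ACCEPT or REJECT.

Answer: REJECT

Steps:
initial (ε-close {0}): {0,2,12}
'a' @ 1: {3,4}
'b' @ 2: {5,6,8,10}
'b' @ 3: {1,7,9}  [accepting]
'c' @ 4: {}  — dead — no transitions
rest 'cca' ignored (set empty)
end set {} — state 1 not in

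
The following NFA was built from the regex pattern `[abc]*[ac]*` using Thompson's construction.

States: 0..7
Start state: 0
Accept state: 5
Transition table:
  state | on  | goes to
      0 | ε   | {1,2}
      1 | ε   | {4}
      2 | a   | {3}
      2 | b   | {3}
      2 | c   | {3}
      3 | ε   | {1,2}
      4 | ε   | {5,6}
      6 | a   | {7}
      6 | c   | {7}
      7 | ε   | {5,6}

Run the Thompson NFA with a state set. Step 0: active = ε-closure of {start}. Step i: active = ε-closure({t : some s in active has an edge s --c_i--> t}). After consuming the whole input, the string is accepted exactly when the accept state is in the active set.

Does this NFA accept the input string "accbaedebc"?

start: ε-closure({0}) = {0,1,2,4,5,6}
'a' @ 1: {1,2,3,4,5,6,7}  [accepting]
'c' @ 2: {1,2,3,4,5,6,7}  [accepting]
'c' @ 3: {1,2,3,4,5,6,7}  [accepting]
'b' @ 4: {1,2,3,4,5,6}  [accepting]
'a' @ 5: {1,2,3,4,5,6,7}  [accepting]
'e' @ 6: {}  — no active states
rest 'debc' ignored (set empty)
end set {} — state 5 not in

Answer: REJECT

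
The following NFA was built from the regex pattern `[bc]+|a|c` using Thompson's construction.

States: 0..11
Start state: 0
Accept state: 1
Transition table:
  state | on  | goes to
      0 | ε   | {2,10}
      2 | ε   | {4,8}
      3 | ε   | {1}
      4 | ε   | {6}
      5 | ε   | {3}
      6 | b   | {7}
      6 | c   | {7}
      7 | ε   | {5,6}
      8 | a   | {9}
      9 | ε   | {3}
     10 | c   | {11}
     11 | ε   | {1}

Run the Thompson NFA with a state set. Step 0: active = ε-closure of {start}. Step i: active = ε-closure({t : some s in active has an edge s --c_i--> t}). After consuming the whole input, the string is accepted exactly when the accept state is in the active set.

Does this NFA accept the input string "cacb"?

initial (ε-close {0}): {0,2,4,6,8,10}
'c' @ 1: {1,3,5,6,7,11}  [accepting]
'a' @ 2: {}  — dead — no transitions
rest 'cb' ignored (set empty)
end set {} — state 1 not in

Answer: REJECT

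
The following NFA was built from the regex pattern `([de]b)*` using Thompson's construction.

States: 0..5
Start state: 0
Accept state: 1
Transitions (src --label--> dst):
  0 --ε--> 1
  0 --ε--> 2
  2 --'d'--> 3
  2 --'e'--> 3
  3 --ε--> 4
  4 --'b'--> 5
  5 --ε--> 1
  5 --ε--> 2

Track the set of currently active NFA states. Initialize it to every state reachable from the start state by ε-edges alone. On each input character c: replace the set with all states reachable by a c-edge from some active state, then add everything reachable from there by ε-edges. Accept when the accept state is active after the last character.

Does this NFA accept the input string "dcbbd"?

Answer: REJECT

Trace:
start: ε-closure({0}) = {0,1,2}
'd' @ 1: {3,4}
'c' @ 2: {}  — no active states
rest 'bbd' ignored (set empty)
after full input: {}  (accept=1 not in)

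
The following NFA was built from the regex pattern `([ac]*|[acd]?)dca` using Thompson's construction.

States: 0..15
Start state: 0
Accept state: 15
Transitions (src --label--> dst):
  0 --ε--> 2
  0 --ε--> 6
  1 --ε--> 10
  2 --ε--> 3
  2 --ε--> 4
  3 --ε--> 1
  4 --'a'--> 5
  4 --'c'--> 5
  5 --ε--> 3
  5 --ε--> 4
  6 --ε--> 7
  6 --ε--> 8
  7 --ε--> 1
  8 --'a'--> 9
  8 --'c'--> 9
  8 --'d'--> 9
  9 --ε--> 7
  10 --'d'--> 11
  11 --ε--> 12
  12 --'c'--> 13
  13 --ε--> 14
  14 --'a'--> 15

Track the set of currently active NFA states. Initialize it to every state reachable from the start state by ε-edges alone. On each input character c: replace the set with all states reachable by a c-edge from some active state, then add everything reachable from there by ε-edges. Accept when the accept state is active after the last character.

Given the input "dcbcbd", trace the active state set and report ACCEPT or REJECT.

start: ε-closure({0}) = {0,1,2,3,4,6,7,8,10}
'd' @ 1: {1,7,9,10,11,12}
'c' @ 2: {13,14}
'b' @ 3: {}  — state set empty
rest 'cbd' ignored (set empty)
after full input: {}  (accept=15 not in)

Answer: REJECT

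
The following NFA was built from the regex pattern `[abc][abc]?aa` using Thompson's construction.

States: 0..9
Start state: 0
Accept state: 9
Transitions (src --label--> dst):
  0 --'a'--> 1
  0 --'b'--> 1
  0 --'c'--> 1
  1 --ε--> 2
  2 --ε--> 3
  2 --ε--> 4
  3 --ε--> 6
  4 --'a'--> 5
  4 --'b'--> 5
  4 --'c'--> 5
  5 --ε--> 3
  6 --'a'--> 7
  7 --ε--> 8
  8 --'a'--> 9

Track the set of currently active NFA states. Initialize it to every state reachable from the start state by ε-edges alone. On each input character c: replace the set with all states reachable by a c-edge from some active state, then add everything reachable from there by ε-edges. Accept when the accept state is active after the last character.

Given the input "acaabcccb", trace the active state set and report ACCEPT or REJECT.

start: ε-closure({0}) = {0}
'a' @ 1: {1,2,3,4,6}
'c' @ 2: {3,5,6}
'a' @ 3: {7,8}
'a' @ 4: {9}  [accepting]
'b' @ 5: {}  — no active states
rest 'cccb' ignored (set empty)
final: {}; accept 9 not in set

Answer: REJECT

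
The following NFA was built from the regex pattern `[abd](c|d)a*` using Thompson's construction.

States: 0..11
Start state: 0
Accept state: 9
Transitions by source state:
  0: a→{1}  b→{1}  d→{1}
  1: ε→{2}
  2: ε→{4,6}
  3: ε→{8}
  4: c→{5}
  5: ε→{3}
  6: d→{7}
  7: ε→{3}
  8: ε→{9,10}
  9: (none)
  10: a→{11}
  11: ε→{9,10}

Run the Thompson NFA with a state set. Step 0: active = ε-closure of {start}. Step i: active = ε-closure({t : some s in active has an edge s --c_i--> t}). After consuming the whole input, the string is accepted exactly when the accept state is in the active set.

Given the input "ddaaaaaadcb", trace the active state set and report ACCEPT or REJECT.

initial (ε-close {0}): {0}
'd' @ 1: {1,2,4,6}
'd' @ 2: {3,7,8,9,10}  (accept∈set)
'a' @ 3: {9,10,11}  (accept∈set)
'a' @ 4: {9,10,11}  (accept∈set)
'a' @ 5: {9,10,11}  (accept∈set)
'a' @ 6: {9,10,11}  (accept∈set)
'a' @ 7: {9,10,11}  (accept∈set)
'a' @ 8: {9,10,11}  (accept∈set)
'd' @ 9: {}  — no active states
rest 'cb' ignored (set empty)
end set {} — state 9 not in

Answer: REJECT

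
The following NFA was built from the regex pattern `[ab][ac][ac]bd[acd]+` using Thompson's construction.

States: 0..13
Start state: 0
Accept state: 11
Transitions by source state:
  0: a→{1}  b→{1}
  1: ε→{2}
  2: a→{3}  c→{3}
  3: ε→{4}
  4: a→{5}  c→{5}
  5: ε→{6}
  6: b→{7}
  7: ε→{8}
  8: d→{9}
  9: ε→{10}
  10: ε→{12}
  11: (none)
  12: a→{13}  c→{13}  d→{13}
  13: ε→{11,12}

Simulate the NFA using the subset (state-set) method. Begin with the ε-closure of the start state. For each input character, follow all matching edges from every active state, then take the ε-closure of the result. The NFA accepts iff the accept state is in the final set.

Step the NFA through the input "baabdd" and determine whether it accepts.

start: ε-closure({0}) = {0}
'b' @ 1: {1,2}
'a' @ 2: {3,4}
'a' @ 3: {5,6}
'b' @ 4: {7,8}
'd' @ 5: {9,10,12}
'd' @ 6: {11,12,13}  (accept∈set)
after full input: {11,12,13}  (accept=11 in)

Answer: ACCEPT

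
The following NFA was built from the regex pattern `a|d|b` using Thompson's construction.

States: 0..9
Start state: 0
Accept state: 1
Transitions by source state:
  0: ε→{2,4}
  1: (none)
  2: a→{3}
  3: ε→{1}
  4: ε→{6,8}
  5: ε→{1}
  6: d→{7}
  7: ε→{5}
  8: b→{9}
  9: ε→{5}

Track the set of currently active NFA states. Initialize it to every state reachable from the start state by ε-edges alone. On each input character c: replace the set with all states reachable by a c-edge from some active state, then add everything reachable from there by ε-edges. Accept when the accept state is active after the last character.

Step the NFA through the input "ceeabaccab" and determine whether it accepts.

Answer: REJECT

Steps:
start: ε-closure({0}) = {0,2,4,6,8}
'c' @ 1: {}  — state set empty
rest 'eeabaccab' ignored (set empty)
after full input: {}  (accept=1 not in)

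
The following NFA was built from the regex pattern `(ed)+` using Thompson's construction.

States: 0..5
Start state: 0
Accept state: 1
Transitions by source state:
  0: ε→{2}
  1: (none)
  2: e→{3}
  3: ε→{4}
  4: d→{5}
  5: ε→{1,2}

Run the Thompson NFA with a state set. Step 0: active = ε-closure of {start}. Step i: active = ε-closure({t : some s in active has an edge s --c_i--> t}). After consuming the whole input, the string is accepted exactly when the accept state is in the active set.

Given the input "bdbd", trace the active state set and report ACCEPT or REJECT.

Answer: REJECT

Trace:
initial (ε-close {0}): {0,2}
'b' @ 1: {}  — state set empty
rest 'dbd' ignored (set empty)
final: {}; accept 1 not in set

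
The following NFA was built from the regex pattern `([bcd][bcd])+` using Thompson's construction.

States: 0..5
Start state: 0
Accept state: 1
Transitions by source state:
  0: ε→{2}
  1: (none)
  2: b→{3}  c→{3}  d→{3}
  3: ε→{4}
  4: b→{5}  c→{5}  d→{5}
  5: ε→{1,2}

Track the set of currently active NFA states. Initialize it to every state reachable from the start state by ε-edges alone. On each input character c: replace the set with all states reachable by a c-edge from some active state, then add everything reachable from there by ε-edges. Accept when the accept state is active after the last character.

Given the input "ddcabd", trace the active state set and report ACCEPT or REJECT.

Answer: REJECT

Steps:
start: ε-closure({0}) = {0,2}
'd' @ 1: {3,4}
'd' @ 2: {1,2,5}  ✓accept
'c' @ 3: {3,4}
'a' @ 4: {}  — no active states
rest 'bd' ignored (set empty)
after full input: {}  (accept=1 not in)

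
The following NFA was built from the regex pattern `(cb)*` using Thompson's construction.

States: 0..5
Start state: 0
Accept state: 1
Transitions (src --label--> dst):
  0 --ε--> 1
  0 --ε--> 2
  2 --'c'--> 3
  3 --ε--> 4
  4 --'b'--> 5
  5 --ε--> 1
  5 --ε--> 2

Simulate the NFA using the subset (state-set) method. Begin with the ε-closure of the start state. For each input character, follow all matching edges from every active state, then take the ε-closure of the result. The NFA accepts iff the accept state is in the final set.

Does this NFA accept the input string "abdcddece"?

initial (ε-close {0}): {0,1,2}
'a' @ 1: {}  — dead — no transitions
rest 'bdcddece' ignored (set empty)
after full input: {}  (accept=1 not in)

Answer: REJECT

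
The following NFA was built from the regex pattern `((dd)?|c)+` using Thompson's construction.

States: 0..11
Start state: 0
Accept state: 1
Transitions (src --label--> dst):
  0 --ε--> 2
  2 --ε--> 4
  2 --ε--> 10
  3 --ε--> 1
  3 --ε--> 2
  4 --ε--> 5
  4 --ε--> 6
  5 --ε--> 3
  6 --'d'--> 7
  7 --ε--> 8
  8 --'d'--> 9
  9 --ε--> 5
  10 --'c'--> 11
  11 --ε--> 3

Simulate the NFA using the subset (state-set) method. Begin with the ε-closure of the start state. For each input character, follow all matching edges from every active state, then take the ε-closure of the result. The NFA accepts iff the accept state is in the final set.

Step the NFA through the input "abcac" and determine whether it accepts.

Answer: REJECT

Derivation:
initial (ε-close {0}): {0,1,2,3,4,5,6,10}
'a' @ 1: {}  — dead — no transitions
rest 'bcac' ignored (set empty)
end set {} — state 1 not in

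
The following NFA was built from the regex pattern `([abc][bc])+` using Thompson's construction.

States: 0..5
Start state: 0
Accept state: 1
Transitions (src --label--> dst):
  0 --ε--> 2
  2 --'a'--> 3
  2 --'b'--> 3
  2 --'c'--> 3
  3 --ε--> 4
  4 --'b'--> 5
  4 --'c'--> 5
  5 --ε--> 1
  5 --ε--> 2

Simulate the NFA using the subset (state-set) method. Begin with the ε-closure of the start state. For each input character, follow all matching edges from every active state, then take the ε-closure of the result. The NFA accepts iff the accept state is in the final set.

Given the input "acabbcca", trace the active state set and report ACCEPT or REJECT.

Answer: REJECT

Derivation:
S₀ = ε-closure({0}) = {0,2}
'a' @ 1: {3,4}
'c' @ 2: {1,2,5}  (accept∈set)
'a' @ 3: {3,4}
'b' @ 4: {1,2,5}  (accept∈set)
'b' @ 5: {3,4}
'c' @ 6: {1,2,5}  (accept∈set)
'c' @ 7: {3,4}
'a' @ 8: {}  — state set empty
after full input: {}  (accept=1 not in)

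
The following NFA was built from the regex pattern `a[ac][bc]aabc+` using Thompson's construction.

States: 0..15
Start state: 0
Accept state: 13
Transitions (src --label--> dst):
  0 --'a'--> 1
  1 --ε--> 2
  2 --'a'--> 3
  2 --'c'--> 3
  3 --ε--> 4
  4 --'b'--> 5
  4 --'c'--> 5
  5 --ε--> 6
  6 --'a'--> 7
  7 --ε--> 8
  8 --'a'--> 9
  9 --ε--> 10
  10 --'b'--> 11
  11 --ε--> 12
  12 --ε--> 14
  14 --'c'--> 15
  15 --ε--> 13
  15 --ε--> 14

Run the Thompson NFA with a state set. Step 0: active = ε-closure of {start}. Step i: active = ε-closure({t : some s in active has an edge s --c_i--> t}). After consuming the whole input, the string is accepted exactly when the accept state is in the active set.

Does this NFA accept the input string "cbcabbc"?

Answer: REJECT

Trace:
initial (ε-close {0}): {0}
'c' @ 1: {}  — state set empty
rest 'bcabbc' ignored (set empty)
final: {}; accept 13 not in set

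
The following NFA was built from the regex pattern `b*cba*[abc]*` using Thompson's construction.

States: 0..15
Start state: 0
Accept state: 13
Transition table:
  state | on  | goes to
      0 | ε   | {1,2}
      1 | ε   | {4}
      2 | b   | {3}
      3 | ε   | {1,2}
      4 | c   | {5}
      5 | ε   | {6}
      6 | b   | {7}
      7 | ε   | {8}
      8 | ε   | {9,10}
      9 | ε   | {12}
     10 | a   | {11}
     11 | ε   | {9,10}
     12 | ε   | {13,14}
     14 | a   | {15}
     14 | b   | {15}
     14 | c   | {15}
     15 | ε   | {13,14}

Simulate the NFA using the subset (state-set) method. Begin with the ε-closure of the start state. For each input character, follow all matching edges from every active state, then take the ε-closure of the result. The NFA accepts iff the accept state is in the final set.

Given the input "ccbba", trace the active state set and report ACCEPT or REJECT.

Answer: REJECT

Steps:
S₀ = ε-closure({0}) = {0,1,2,4}
'c' @ 1: {5,6}
'c' @ 2: {}  — dead — no transitions
rest 'bba' ignored (set empty)
end set {} — state 13 not in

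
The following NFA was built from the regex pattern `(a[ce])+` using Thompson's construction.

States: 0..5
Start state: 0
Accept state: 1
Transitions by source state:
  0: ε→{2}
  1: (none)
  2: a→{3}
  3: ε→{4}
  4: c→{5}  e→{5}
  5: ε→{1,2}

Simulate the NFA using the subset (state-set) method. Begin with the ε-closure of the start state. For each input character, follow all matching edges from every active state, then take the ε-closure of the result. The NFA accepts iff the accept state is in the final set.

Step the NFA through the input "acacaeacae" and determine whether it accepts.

Answer: ACCEPT

Derivation:
S₀ = ε-closure({0}) = {0,2}
'a' @ 1: {3,4}
'c' @ 2: {1,2,5}  ✓accept
'a' @ 3: {3,4}
'c' @ 4: {1,2,5}  ✓accept
'a' @ 5: {3,4}
'e' @ 6: {1,2,5}  ✓accept
'a' @ 7: {3,4}
'c' @ 8: {1,2,5}  ✓accept
'a' @ 9: {3,4}
'e' @ 10: {1,2,5}  ✓accept
after full input: {1,2,5}  (accept=1 in)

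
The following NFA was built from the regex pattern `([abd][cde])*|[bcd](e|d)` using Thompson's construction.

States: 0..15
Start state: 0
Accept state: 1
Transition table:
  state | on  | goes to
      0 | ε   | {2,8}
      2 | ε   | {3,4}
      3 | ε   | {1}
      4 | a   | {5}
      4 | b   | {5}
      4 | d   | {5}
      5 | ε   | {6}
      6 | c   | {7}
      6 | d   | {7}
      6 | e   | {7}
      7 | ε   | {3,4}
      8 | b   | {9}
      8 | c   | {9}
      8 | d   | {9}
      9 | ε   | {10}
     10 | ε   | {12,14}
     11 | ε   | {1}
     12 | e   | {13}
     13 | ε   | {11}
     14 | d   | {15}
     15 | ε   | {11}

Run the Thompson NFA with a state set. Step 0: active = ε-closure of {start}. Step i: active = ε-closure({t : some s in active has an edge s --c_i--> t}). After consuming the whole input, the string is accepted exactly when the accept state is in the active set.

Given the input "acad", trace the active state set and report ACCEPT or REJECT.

Answer: ACCEPT

Derivation:
S₀ = ε-closure({0}) = {0,1,2,3,4,8}
'a' @ 1: {5,6}
'c' @ 2: {1,3,4,7}  (accept∈set)
'a' @ 3: {5,6}
'd' @ 4: {1,3,4,7}  (accept∈set)
after full input: {1,3,4,7}  (accept=1 in)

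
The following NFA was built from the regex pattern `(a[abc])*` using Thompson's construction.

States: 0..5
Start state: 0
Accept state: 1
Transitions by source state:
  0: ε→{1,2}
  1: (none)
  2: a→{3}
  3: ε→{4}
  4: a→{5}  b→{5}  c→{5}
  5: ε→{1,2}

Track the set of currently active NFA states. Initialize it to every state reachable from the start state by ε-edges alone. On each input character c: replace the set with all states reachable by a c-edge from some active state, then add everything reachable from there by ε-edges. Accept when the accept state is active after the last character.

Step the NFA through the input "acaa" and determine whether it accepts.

start: ε-closure({0}) = {0,1,2}
'a' @ 1: {3,4}
'c' @ 2: {1,2,5}  [accepting]
'a' @ 3: {3,4}
'a' @ 4: {1,2,5}  [accepting]
after full input: {1,2,5}  (accept=1 in)

Answer: ACCEPT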